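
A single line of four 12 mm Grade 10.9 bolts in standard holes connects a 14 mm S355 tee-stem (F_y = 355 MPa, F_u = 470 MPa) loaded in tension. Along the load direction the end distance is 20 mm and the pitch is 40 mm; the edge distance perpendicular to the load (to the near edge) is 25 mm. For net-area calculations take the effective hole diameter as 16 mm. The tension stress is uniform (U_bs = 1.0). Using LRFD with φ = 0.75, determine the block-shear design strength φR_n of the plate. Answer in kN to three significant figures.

Shear plane L_v = 20 + 3·40 = 140 mm; A_gv = 140 × 14 = 1960 mm².
A_nv = (140 − 3.5·16) × 14 = 1176 mm².
A_nt = (25 − 0.5·16) × 14 = 238 mm².
0.6 F_u A_nv = 331.6 kN; 0.6 F_y A_gv = 417.5 kN → shear rupture governs the shear term.
R_n = 331.6 + 1.0 × 470 × 238 / 1000 = 443.5 kN.
Design strength φR_n = 0.75 × 443.5 = 333 kN.

333 kN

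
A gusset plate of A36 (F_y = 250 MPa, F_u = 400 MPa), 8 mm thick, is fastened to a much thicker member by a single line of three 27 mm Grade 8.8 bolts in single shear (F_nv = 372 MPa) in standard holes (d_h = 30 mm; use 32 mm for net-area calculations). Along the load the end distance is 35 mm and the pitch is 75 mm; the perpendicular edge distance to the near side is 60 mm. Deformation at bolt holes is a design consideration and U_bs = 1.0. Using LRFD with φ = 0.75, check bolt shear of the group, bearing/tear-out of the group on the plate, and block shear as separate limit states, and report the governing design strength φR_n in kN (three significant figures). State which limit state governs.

Bolt shear: A_b = π·27²/4 = 572.6 mm²; R_n = 372 × 572.6 × 3 × 1 / 1000 = 639 kN → 0.75 × 639 = 479 kN.
Bearing: edge l_c = 20, r_n = 76.8 kN; interior l_c = 45, r_n = 172.8 kN; R_n = 76.8 + 2·172.8 = 422.4 kN → 317 kN.
Block shear: A_gv = 1480, A_nv = 840, A_nt = 352 mm²; R_n = min(0.6F_uA_nv, 0.6F_yA_gv) + U_bs·F_u·A_nt = 342.4 kN → 257 kN.
Block shear governs: 257 kN.

257 kN (block shear governs)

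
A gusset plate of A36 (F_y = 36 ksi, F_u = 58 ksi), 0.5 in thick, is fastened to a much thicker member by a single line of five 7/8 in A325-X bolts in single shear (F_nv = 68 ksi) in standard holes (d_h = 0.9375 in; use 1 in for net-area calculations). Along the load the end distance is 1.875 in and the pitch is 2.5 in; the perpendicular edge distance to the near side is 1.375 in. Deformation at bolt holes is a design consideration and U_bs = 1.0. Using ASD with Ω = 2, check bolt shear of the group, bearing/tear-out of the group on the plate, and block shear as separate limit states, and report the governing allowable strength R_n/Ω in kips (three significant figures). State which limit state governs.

76.8 kips (block shear governs)

Bolt shear: A_b = π·0.875²/4 = 0.6013 in²; R_n = 68 × 0.6013 × 5 × 1 = 204.4 kips → 204.4 / 2 = 102 kips.
Bearing: edge l_c = 1.406, r_n = 48.94 kips; interior l_c = 1.562, r_n = 54.38 kips; R_n = 48.94 + 4·54.38 = 266.4 kips → 133 kips.
Block shear: A_gv = 5.938, A_nv = 3.688, A_nt = 0.4375 in²; R_n = min(0.6F_uA_nv, 0.6F_yA_gv) + U_bs·F_u·A_nt = 153.6 kips → 76.8 kips.
Block shear governs: 76.8 kips.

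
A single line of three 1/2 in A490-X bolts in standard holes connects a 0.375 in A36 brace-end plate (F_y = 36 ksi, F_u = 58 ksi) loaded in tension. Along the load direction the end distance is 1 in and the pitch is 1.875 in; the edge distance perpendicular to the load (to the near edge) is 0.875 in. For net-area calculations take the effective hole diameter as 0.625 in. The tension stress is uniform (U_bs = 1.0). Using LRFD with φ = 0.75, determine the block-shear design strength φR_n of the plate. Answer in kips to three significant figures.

38 kips

Shear plane L_v = 1 + 2·1.875 = 4.75 in; A_gv = 4.75 × 0.375 = 1.781 in².
A_nv = (4.75 − 2.5·0.625) × 0.375 = 1.195 in².
A_nt = (0.875 − 0.5·0.625) × 0.375 = 0.2109 in².
0.6 F_u A_nv = 41.6 kips; 0.6 F_y A_gv = 38.47 kips → shear yielding governs the shear term.
R_n = 38.47 + 1.0 × 58 × 0.2109 = 50.71 kips.
Design strength φR_n = 0.75 × 50.71 = 38 kips.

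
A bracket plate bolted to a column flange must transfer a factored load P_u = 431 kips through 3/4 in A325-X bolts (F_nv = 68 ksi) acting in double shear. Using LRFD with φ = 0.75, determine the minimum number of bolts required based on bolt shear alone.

10 bolts

A_b = π·0.75²/4 = 0.4418 in².
Per-bolt design strength φR_n = 0.75 × 68 × 0.4418 × 2 = 45.06 kips.
n ≥ 431 / 45.06 = 9.565 → use 10 bolts.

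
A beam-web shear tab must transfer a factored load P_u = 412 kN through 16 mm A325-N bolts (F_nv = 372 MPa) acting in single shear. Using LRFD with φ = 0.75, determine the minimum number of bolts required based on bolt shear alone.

8 bolts

A_b = π·16²/4 = 201.1 mm².
Per-bolt design strength φR_n = 0.75 × 372 × 201.1 × 1 / 1000 = 56.1 kN.
n ≥ 412 / 56.1 = 7.345 → use 8 bolts.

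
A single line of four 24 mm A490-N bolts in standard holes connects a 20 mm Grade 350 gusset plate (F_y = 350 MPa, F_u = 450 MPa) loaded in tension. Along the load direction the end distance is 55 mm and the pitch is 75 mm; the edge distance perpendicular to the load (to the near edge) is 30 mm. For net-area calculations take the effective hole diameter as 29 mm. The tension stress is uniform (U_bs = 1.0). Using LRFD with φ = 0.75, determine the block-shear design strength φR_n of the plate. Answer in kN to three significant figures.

Shear plane L_v = 55 + 3·75 = 280 mm; A_gv = 280 × 20 = 5600 mm².
A_nv = (280 − 3.5·29) × 20 = 3570 mm².
A_nt = (30 − 0.5·29) × 20 = 310 mm².
0.6 F_u A_nv = 963.9 kN; 0.6 F_y A_gv = 1176 kN → shear rupture governs the shear term.
R_n = 963.9 + 1.0 × 450 × 310 / 1000 = 1103 kN.
Design strength φR_n = 0.75 × 1103 = 828 kN.

828 kN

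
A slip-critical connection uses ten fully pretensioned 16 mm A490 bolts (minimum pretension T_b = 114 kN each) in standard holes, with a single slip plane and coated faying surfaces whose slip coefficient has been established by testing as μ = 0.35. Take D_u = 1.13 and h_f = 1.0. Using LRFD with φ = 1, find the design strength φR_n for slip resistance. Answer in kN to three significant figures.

451 kN

R_n = μ · D_u · h_f · T_b · n_s · n_b = 0.35 × 1.13 × 1.0 × 114 × 1 × 10 = 450.9 kN.
Design strength φR_n = 1 × 450.9 = 451 kN.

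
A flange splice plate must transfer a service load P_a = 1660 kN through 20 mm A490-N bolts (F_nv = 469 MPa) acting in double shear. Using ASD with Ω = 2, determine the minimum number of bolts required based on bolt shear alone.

A_b = π·20²/4 = 314.2 mm².
Per-bolt allowable strength R_n/Ω = 469 × 314.2 × 2 / 1000 / 2 = 147.3 kN.
n ≥ 1660 / 147.3 = 11.27 → use 12 bolts.

12 bolts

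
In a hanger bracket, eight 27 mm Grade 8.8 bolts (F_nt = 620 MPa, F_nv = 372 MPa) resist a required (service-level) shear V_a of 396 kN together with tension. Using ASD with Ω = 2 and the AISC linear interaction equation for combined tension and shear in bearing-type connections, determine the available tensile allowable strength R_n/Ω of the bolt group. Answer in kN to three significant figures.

A_b = π·27²/4 = 572.6 mm²; f_rv = 396 × 1000 / (8 × 572.6) = 86.45 MPa.
F'_nt = 1.3 F_nt − (Ω F_nt / F_nv) f_rv = 1.3·620 − (2·620/372)·86.45 = 517.8 MPa, capped at F_nt → F'_nt = 517.8 MPa.
R_n = F'_nt · A_b · n = 517.8 × 572.6 × 8 / 1000 = 2372 kN.
Allowable strength R_n/Ω = 2372 / 2 = 1190 kN.

1190 kN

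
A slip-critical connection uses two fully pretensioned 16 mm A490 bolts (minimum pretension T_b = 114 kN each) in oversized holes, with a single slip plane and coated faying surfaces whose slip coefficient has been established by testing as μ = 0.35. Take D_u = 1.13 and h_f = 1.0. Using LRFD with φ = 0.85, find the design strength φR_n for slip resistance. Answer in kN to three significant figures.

76.6 kN

R_n = μ · D_u · h_f · T_b · n_s · n_b = 0.35 × 1.13 × 1.0 × 114 × 1 × 2 = 90.17 kN.
Design strength φR_n = 0.85 × 90.17 = 76.6 kN.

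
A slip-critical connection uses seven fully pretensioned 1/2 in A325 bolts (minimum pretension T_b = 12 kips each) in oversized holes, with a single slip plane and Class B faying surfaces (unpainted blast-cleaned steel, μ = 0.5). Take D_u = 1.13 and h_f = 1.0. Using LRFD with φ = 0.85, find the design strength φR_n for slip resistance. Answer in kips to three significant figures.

R_n = μ · D_u · h_f · T_b · n_s · n_b = 0.5 × 1.13 × 1.0 × 12 × 1 × 7 = 47.46 kips.
Design strength φR_n = 0.85 × 47.46 = 40.3 kips.

40.3 kips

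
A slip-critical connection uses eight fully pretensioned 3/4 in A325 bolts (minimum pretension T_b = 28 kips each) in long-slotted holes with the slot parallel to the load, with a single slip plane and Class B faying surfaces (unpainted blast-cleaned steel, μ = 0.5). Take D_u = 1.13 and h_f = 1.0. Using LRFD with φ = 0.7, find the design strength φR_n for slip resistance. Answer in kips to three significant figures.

88.6 kips

R_n = μ · D_u · h_f · T_b · n_s · n_b = 0.5 × 1.13 × 1.0 × 28 × 1 × 8 = 126.6 kips.
Design strength φR_n = 0.7 × 126.6 = 88.6 kips.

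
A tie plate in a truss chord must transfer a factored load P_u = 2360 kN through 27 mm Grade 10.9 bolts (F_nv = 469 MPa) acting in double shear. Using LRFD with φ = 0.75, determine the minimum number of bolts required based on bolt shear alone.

6 bolts

A_b = π·27²/4 = 572.6 mm².
Per-bolt design strength φR_n = 0.75 × 469 × 572.6 × 2 / 1000 = 402.8 kN.
n ≥ 2360 / 402.8 = 5.859 → use 6 bolts.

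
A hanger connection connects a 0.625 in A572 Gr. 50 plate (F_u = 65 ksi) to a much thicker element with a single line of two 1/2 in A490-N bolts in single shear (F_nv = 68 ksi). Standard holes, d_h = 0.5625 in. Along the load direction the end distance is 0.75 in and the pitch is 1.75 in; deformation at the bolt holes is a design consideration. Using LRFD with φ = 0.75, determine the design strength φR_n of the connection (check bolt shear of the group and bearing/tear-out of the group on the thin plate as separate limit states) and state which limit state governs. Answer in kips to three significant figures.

Bolt shear: A_b = π·0.5²/4 = 0.1963 in²; R_n = 68 × 0.1963 × 2 × 1 = 26.7 kips → 0.75 × 26.7 = 20 kips.
Bearing (1.2 l_c t F_u ≤ 2.4 d t F_u): upper limit = 2.4·0.5·0.625·65 = 48.75 kips.
  Edge l_c = 0.75 − 0.5625/2 = 0.4688 → r_n = 22.85 kips; interior l_c = 1.75 − 0.5625 = 1.188 → r_n = 48.75 kips.
  R_n,bearing = 1·22.85 + 1·48.75 = 71.6 kips → 0.75 × 71.6 = 53.7 kips.
Bolt shear governs: 20 kips.

20 kips (bolt shear governs)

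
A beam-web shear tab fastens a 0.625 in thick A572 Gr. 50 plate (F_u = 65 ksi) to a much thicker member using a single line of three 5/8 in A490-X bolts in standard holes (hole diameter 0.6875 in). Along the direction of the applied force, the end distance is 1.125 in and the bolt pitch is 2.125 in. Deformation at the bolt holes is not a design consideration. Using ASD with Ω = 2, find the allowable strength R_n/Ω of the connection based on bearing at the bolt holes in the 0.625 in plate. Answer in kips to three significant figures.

100 kips

Per bolt r_n = 1.5 l_c t F_u ≤ 3.0 d t F_u; upper limit = 3.0 × 0.625 × 0.625 × 65 = 76.17 kips.
Edge bolt: l_c = 1.125 − 0.6875/2 = 0.7812 in → 1.5 × 0.7812 × 0.625 × 65 = 47.61 → r_n = 47.61 kips.
Interior bolts: l_c = 2.125 − 0.6875 = 1.438 in → 1.5 × 1.438 × 0.625 × 65 = 87.6 → r_n = 76.17 kips.
R_n = 1 × 47.61 + 2 × 76.17 = 200 kips.
Allowable strength R_n/Ω = 200 / 2 = 100 kips.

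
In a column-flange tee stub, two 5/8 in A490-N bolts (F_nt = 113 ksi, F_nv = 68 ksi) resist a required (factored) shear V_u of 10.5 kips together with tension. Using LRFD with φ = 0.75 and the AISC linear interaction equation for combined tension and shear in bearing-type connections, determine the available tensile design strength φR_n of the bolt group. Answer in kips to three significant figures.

50.2 kips

A_b = π·0.625²/4 = 0.3068 in²; f_rv = 10.5 / (2 × 0.3068) = 17.11 ksi.
F'_nt = 1.3 F_nt − (F_nt / φF_nv) f_rv = 1.3·113 − (113/(0.75·68))·17.11 = 109 ksi, capped at F_nt → F'_nt = 109 ksi.
R_n = F'_nt · A_b · n = 109 × 0.3068 × 2 = 66.87 kips.
Design strength φR_n = 0.75 × 66.87 = 50.2 kips.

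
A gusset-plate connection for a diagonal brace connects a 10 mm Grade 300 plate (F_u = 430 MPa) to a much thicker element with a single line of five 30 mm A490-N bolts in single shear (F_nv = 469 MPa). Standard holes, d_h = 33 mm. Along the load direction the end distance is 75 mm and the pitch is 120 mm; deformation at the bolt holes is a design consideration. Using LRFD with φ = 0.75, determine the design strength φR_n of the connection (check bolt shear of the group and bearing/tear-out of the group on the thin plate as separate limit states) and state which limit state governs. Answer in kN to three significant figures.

Bolt shear: A_b = π·30²/4 = 706.9 mm²; R_n = 469 × 706.9 × 5 × 1 / 1000 = 1658 kN → 0.75 × 1658 = 1240 kN.
Bearing (1.2 l_c t F_u ≤ 2.4 d t F_u): upper limit = 2.4·30·10·430 / 1000 = 309.6 kN.
  Edge l_c = 75 − 33/2 = 58.5 → r_n = 301.9 kN; interior l_c = 120 − 33 = 87 → r_n = 309.6 kN.
  R_n,bearing = 1·301.9 + 4·309.6 = 1540 kN → 0.75 × 1540 = 1160 kN.
Bearing governs: 1160 kN.

1160 kN (bearing governs)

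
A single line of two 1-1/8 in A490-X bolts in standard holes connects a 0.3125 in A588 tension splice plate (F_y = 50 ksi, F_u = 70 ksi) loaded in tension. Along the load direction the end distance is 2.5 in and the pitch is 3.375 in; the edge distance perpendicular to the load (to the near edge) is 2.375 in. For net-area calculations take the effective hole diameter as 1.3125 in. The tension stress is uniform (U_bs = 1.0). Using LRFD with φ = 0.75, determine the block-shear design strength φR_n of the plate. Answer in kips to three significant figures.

66.7 kips

Shear plane L_v = 2.5 + 1·3.375 = 5.875 in; A_gv = 5.875 × 0.3125 = 1.836 in².
A_nv = (5.875 − 1.5·1.3125) × 0.3125 = 1.221 in².
A_nt = (2.375 − 0.5·1.3125) × 0.3125 = 0.5371 in².
0.6 F_u A_nv = 51.27 kips; 0.6 F_y A_gv = 55.08 kips → shear rupture governs the shear term.
R_n = 51.27 + 1.0 × 70 × 0.5371 = 88.87 kips.
Design strength φR_n = 0.75 × 88.87 = 66.7 kips.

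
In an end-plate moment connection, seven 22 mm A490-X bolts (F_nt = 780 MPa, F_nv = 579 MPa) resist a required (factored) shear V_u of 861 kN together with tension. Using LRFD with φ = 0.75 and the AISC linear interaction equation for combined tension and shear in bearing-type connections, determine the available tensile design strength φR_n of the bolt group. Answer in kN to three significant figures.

A_b = π·22²/4 = 380.1 mm²; f_rv = 861 × 1000 / (7 × 380.1) = 323.6 MPa.
F'_nt = 1.3 F_nt − (F_nt / φF_nv) f_rv = 1.3·780 − (780/(0.75·579))·323.6 = 432.8 MPa, capped at F_nt → F'_nt = 432.8 MPa.
R_n = F'_nt · A_b · n = 432.8 × 380.1 × 7 / 1000 = 1152 kN.
Design strength φR_n = 0.75 × 1152 = 864 kN.

864 kN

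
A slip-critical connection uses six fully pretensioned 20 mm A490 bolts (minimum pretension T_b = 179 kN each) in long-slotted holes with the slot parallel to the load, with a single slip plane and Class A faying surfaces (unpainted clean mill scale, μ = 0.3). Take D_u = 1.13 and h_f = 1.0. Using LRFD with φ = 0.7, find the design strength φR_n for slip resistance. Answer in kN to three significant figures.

255 kN

R_n = μ · D_u · h_f · T_b · n_s · n_b = 0.3 × 1.13 × 1.0 × 179 × 1 × 6 = 364.1 kN.
Design strength φR_n = 0.7 × 364.1 = 255 kN.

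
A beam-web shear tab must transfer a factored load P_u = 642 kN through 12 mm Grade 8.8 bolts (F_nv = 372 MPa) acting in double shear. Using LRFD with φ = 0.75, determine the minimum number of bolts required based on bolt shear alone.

A_b = π·12²/4 = 113.1 mm².
Per-bolt design strength φR_n = 0.75 × 372 × 113.1 × 2 / 1000 = 63.11 kN.
n ≥ 642 / 63.11 = 10.17 → use 11 bolts.

11 bolts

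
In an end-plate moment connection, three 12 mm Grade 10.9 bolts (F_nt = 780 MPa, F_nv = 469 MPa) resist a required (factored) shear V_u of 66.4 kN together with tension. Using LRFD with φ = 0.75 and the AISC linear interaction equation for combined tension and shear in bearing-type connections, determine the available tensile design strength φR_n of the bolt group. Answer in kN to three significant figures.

148 kN

A_b = π·12²/4 = 113.1 mm²; f_rv = 66.4 × 1000 / (3 × 113.1) = 195.7 MPa.
F'_nt = 1.3 F_nt − (F_nt / φF_nv) f_rv = 1.3·780 − (780/(0.75·469))·195.7 = 580 MPa, capped at F_nt → F'_nt = 580 MPa.
R_n = F'_nt · A_b · n = 580 × 113.1 × 3 / 1000 = 196.8 kN.
Design strength φR_n = 0.75 × 196.8 = 148 kN.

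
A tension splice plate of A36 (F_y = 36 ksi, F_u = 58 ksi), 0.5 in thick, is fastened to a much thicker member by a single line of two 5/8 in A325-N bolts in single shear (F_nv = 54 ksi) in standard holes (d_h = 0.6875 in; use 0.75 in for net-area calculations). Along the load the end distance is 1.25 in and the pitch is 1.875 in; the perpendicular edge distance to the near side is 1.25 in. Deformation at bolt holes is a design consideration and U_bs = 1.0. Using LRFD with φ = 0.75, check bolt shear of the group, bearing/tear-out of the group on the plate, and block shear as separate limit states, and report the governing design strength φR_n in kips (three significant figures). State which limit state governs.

Bolt shear: A_b = π·0.625²/4 = 0.3068 in²; R_n = 54 × 0.3068 × 2 × 1 = 33.13 kips → 0.75 × 33.13 = 24.9 kips.
Bearing: edge l_c = 0.9062, r_n = 31.54 kips; interior l_c = 1.188, r_n = 41.33 kips; R_n = 31.54 + 1·41.33 = 72.86 kips → 54.6 kips.
Block shear: A_gv = 1.562, A_nv = 1, A_nt = 0.4375 in²; R_n = min(0.6F_uA_nv, 0.6F_yA_gv) + U_bs·F_u·A_nt = 59.12 kips → 44.3 kips.
Bolt shear governs: 24.9 kips.

24.9 kips (bolt shear governs)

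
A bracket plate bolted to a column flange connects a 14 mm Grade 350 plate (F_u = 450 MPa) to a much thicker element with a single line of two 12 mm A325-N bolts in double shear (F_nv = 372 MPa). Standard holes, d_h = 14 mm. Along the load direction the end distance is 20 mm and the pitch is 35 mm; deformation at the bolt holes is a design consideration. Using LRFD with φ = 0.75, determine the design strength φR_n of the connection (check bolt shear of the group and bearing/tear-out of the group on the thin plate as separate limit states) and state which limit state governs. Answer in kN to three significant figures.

126 kN (bolt shear governs)

Bolt shear: A_b = π·12²/4 = 113.1 mm²; R_n = 372 × 113.1 × 2 × 2 / 1000 = 168.3 kN → 0.75 × 168.3 = 126 kN.
Bearing (1.2 l_c t F_u ≤ 2.4 d t F_u): upper limit = 2.4·12·14·450 / 1000 = 181.4 kN.
  Edge l_c = 20 − 14/2 = 13 → r_n = 98.28 kN; interior l_c = 35 − 14 = 21 → r_n = 158.8 kN.
  R_n,bearing = 1·98.28 + 1·158.8 = 257 kN → 0.75 × 257 = 193 kN.
Bolt shear governs: 126 kN.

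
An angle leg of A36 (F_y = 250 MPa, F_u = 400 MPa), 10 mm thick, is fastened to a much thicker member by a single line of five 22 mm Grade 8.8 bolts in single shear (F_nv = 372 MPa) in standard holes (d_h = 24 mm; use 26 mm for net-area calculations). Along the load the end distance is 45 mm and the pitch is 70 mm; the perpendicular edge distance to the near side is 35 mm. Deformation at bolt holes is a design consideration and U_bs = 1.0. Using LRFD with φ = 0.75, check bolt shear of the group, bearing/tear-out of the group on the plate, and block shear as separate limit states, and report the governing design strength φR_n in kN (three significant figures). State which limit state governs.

Bolt shear: A_b = π·22²/4 = 380.1 mm²; R_n = 372 × 380.1 × 5 × 1 / 1000 = 707 kN → 0.75 × 707 = 530 kN.
Bearing: edge l_c = 33, r_n = 158.4 kN; interior l_c = 46, r_n = 211.2 kN; R_n = 158.4 + 4·211.2 = 1003 kN → 752 kN.
Block shear: A_gv = 3250, A_nv = 2080, A_nt = 220 mm²; R_n = min(0.6F_uA_nv, 0.6F_yA_gv) + U_bs·F_u·A_nt = 575.5 kN → 432 kN.
Block shear governs: 432 kN.

432 kN (block shear governs)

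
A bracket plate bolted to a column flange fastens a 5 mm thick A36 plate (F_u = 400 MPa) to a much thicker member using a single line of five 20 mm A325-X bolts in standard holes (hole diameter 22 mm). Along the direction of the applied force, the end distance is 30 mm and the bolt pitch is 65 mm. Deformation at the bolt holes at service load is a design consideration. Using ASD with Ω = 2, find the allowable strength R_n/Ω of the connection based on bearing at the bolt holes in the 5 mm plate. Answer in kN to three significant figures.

215 kN

Per bolt r_n = 1.2 l_c t F_u ≤ 2.4 d t F_u; upper limit = 2.4 × 20 × 5 × 400 / 1000 = 96 kN.
Edge bolt: l_c = 30 − 22/2 = 19 mm → 1.2 × 19 × 5 × 400 / 1000 = 45.6 → r_n = 45.6 kN.
Interior bolts: l_c = 65 − 22 = 43 mm → 1.2 × 43 × 5 × 400 / 1000 = 103.2 → r_n = 96 kN.
R_n = 1 × 45.6 + 4 × 96 = 429.6 kN.
Allowable strength R_n/Ω = 429.6 / 2 = 215 kN.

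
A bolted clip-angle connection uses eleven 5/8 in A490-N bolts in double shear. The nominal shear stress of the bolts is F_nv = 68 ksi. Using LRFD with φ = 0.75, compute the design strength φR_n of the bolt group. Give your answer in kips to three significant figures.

A_b = π × 0.625² / 4 = 0.3068 in².
R_n = F_nv · A_b · n · n_s = 68 × 0.3068 × 11 × 2 = 459 kips.
Design strength φR_n = 0.75 × 459 = 344 kips.

344 kips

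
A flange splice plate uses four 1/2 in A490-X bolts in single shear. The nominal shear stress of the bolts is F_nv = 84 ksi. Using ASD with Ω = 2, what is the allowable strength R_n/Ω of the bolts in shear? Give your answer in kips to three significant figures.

33 kips

A_b = π × 0.5² / 4 = 0.1963 in².
R_n = F_nv · A_b · n · n_s = 84 × 0.1963 × 4 × 1 = 65.97 kips.
Allowable strength R_n/Ω = 65.97 / 2 = 33 kips.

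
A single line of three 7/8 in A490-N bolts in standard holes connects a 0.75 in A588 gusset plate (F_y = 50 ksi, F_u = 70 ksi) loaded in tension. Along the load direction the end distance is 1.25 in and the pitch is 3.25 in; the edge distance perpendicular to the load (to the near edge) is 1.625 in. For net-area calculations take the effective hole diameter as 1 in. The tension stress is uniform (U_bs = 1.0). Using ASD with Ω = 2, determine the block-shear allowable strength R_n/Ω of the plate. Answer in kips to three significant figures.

112 kips

Shear plane L_v = 1.25 + 2·3.25 = 7.75 in; A_gv = 7.75 × 0.75 = 5.812 in².
A_nv = (7.75 − 2.5·1) × 0.75 = 3.938 in².
A_nt = (1.625 − 0.5·1) × 0.75 = 0.8438 in².
0.6 F_u A_nv = 165.4 kips; 0.6 F_y A_gv = 174.4 kips → shear rupture governs the shear term.
R_n = 165.4 + 1.0 × 70 × 0.8438 = 224.4 kips.
Allowable strength R_n/Ω = 224.4 / 2 = 112 kips.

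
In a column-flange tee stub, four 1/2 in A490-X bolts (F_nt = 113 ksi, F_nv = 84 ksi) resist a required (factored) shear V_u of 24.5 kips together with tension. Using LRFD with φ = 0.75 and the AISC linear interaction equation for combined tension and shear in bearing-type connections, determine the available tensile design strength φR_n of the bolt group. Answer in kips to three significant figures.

53.6 kips

A_b = π·0.5²/4 = 0.1963 in²; f_rv = 24.5 / (4 × 0.1963) = 31.19 ksi.
F'_nt = 1.3 F_nt − (F_nt / φF_nv) f_rv = 1.3·113 − (113/(0.75·84))·31.19 = 90.95 ksi, capped at F_nt → F'_nt = 90.95 ksi.
R_n = F'_nt · A_b · n = 90.95 × 0.1963 × 4 = 71.43 kips.
Design strength φR_n = 0.75 × 71.43 = 53.6 kips.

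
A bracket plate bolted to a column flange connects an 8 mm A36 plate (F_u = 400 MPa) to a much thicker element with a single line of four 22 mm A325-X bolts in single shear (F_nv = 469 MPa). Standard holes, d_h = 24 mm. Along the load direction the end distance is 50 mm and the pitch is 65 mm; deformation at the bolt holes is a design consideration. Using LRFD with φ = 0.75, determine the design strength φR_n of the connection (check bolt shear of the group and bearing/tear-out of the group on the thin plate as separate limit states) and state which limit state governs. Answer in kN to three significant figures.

464 kN (bearing governs)

Bolt shear: A_b = π·22²/4 = 380.1 mm²; R_n = 469 × 380.1 × 4 × 1 / 1000 = 713.1 kN → 0.75 × 713.1 = 535 kN.
Bearing (1.2 l_c t F_u ≤ 2.4 d t F_u): upper limit = 2.4·22·8·400 / 1000 = 169 kN.
  Edge l_c = 50 − 24/2 = 38 → r_n = 145.9 kN; interior l_c = 65 − 24 = 41 → r_n = 157.4 kN.
  R_n,bearing = 1·145.9 + 3·157.4 = 618.2 kN → 0.75 × 618.2 = 464 kN.
Bearing governs: 464 kN.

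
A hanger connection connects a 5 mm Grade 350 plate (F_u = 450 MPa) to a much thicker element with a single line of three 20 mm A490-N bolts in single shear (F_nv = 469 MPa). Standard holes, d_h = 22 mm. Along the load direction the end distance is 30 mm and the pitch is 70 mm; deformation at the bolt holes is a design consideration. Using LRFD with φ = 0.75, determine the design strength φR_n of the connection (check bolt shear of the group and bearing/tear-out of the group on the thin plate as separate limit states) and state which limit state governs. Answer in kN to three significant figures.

200 kN (bearing governs)

Bolt shear: A_b = π·20²/4 = 314.2 mm²; R_n = 469 × 314.2 × 3 × 1 / 1000 = 442 kN → 0.75 × 442 = 332 kN.
Bearing (1.2 l_c t F_u ≤ 2.4 d t F_u): upper limit = 2.4·20·5·450 / 1000 = 108 kN.
  Edge l_c = 30 − 22/2 = 19 → r_n = 51.3 kN; interior l_c = 70 − 22 = 48 → r_n = 108 kN.
  R_n,bearing = 1·51.3 + 2·108 = 267.3 kN → 0.75 × 267.3 = 200 kN.
Bearing governs: 200 kN.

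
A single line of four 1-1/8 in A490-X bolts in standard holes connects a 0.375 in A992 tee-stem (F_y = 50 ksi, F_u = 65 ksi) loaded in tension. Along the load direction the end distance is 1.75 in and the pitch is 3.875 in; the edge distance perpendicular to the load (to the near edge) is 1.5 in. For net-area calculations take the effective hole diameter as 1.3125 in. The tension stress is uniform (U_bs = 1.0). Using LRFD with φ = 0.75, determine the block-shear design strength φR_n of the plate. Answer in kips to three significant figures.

Shear plane L_v = 1.75 + 3·3.875 = 13.38 in; A_gv = 13.38 × 0.375 = 5.016 in².
A_nv = (13.38 − 3.5·1.3125) × 0.375 = 3.293 in².
A_nt = (1.5 − 0.5·1.3125) × 0.375 = 0.3164 in².
0.6 F_u A_nv = 128.4 kips; 0.6 F_y A_gv = 150.5 kips → shear rupture governs the shear term.
R_n = 128.4 + 1.0 × 65 × 0.3164 = 149 kips.
Design strength φR_n = 0.75 × 149 = 112 kips.

112 kips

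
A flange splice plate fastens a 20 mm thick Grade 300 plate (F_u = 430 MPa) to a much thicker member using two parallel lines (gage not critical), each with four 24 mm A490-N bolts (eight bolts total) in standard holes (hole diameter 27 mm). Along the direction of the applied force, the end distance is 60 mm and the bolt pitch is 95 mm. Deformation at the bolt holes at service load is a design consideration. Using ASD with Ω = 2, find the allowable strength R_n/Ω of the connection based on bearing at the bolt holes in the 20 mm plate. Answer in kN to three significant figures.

1970 kN

Per bolt r_n = 1.2 l_c t F_u ≤ 2.4 d t F_u; upper limit = 2.4 × 24 × 20 × 430 / 1000 = 495.4 kN.
Edge bolt: l_c = 60 − 27/2 = 46.5 mm → 1.2 × 46.5 × 20 × 430 / 1000 = 479.9 → r_n = 479.9 kN.
Interior bolts: l_c = 95 − 27 = 68 mm → 1.2 × 68 × 20 × 430 / 1000 = 701.8 → r_n = 495.4 kN.
R_n = 2 × 479.9 + 6 × 495.4 = 3932 kN.
Allowable strength R_n/Ω = 3932 / 2 = 1970 kN.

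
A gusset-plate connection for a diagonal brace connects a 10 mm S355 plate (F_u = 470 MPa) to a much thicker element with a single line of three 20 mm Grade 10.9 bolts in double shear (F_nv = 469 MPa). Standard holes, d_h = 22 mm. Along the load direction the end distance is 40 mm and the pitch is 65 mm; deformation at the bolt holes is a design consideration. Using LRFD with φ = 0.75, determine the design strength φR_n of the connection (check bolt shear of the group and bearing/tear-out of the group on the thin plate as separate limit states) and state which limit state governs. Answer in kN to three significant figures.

461 kN (bearing governs)

Bolt shear: A_b = π·20²/4 = 314.2 mm²; R_n = 469 × 314.2 × 3 × 2 / 1000 = 884 kN → 0.75 × 884 = 663 kN.
Bearing (1.2 l_c t F_u ≤ 2.4 d t F_u): upper limit = 2.4·20·10·470 / 1000 = 225.6 kN.
  Edge l_c = 40 − 22/2 = 29 → r_n = 163.6 kN; interior l_c = 65 − 22 = 43 → r_n = 225.6 kN.
  R_n,bearing = 1·163.6 + 2·225.6 = 614.8 kN → 0.75 × 614.8 = 461 kN.
Bearing governs: 461 kN.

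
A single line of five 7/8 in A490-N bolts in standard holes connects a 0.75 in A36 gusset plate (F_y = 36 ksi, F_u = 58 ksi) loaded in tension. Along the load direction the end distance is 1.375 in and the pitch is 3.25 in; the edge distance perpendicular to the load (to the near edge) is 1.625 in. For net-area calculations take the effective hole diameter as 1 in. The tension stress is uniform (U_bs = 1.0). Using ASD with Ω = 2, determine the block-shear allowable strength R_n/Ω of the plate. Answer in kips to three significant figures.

Shear plane L_v = 1.375 + 4·3.25 = 14.38 in; A_gv = 14.38 × 0.75 = 10.78 in².
A_nv = (14.38 − 4.5·1) × 0.75 = 7.406 in².
A_nt = (1.625 − 0.5·1) × 0.75 = 0.8438 in².
0.6 F_u A_nv = 257.7 kips; 0.6 F_y A_gv = 232.9 kips → shear yielding governs the shear term.
R_n = 232.9 + 1.0 × 58 × 0.8438 = 281.8 kips.
Allowable strength R_n/Ω = 281.8 / 2 = 141 kips.

141 kips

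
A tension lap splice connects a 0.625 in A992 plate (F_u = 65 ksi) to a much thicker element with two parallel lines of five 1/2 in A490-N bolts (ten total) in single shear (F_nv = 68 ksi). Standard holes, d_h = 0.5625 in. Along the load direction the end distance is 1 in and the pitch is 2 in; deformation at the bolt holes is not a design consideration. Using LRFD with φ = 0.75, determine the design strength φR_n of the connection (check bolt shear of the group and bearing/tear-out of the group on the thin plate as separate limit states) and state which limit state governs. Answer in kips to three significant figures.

100 kips (bolt shear governs)

Bolt shear: A_b = π·0.5²/4 = 0.1963 in²; R_n = 68 × 0.1963 × 10 × 1 = 133.5 kips → 0.75 × 133.5 = 100 kips.
Bearing (1.5 l_c t F_u ≤ 3.0 d t F_u): upper limit = 3.0·0.5·0.625·65 = 60.94 kips.
  Edge l_c = 1 − 0.5625/2 = 0.7188 → r_n = 43.8 kips; interior l_c = 2 − 0.5625 = 1.438 → r_n = 60.94 kips.
  R_n,bearing = 2·43.8 + 8·60.94 = 575.1 kips → 0.75 × 575.1 = 431 kips.
Bolt shear governs: 100 kips.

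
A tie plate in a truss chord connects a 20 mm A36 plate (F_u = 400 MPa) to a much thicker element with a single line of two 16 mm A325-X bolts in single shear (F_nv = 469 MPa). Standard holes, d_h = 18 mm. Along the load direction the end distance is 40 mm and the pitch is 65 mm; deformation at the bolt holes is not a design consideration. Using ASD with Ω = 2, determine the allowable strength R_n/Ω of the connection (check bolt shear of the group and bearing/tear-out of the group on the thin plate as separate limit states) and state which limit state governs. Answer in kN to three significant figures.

94.3 kN (bolt shear governs)

Bolt shear: A_b = π·16²/4 = 201.1 mm²; R_n = 469 × 201.1 × 2 × 1 / 1000 = 188.6 kN → 188.6 / 2 = 94.3 kN.
Bearing (1.5 l_c t F_u ≤ 3.0 d t F_u): upper limit = 3.0·16·20·400 / 1000 = 384 kN.
  Edge l_c = 40 − 18/2 = 31 → r_n = 372 kN; interior l_c = 65 − 18 = 47 → r_n = 384 kN.
  R_n,bearing = 1·372 + 1·384 = 756 kN → 756 / 2 = 378 kN.
Bolt shear governs: 94.3 kN.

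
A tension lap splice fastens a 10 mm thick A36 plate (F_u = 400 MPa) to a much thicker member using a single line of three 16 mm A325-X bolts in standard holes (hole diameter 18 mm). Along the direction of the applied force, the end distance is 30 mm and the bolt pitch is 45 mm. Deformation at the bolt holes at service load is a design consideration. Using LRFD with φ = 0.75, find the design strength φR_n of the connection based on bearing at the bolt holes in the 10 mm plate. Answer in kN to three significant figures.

270 kN

Per bolt r_n = 1.2 l_c t F_u ≤ 2.4 d t F_u; upper limit = 2.4 × 16 × 10 × 400 / 1000 = 153.6 kN.
Edge bolt: l_c = 30 − 18/2 = 21 mm → 1.2 × 21 × 10 × 400 / 1000 = 100.8 → r_n = 100.8 kN.
Interior bolts: l_c = 45 − 18 = 27 mm → 1.2 × 27 × 10 × 400 / 1000 = 129.6 → r_n = 129.6 kN.
R_n = 1 × 100.8 + 2 × 129.6 = 360 kN.
Design strength φR_n = 0.75 × 360 = 270 kN.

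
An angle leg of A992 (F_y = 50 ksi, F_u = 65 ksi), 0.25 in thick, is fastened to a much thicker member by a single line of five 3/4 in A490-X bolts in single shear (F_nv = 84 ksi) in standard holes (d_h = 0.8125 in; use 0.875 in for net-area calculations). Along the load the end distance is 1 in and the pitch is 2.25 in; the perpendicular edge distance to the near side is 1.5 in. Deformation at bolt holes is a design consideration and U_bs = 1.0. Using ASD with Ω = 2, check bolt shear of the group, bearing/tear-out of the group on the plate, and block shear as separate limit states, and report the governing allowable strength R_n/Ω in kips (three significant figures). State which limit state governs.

38.2 kips (block shear governs)

Bolt shear: A_b = π·0.75²/4 = 0.4418 in²; R_n = 84 × 0.4418 × 5 × 1 = 185.6 kips → 185.6 / 2 = 92.8 kips.
Bearing: edge l_c = 0.5938, r_n = 11.58 kips; interior l_c = 1.438, r_n = 28.03 kips; R_n = 11.58 + 4·28.03 = 123.7 kips → 61.9 kips.
Block shear: A_gv = 2.5, A_nv = 1.516, A_nt = 0.2656 in²; R_n = min(0.6F_uA_nv, 0.6F_yA_gv) + U_bs·F_u·A_nt = 76.38 kips → 38.2 kips.
Block shear governs: 38.2 kips.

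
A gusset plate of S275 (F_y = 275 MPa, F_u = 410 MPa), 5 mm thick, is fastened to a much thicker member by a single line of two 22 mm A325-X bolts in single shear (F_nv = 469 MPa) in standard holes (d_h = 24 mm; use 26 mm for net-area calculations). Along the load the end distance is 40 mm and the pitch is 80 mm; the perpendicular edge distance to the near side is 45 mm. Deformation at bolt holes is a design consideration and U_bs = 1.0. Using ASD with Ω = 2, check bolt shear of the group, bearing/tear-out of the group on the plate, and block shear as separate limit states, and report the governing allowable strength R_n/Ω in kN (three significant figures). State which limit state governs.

82.3 kN (block shear governs)

Bolt shear: A_b = π·22²/4 = 380.1 mm²; R_n = 469 × 380.1 × 2 × 1 / 1000 = 356.6 kN → 356.6 / 2 = 178 kN.
Bearing: edge l_c = 28, r_n = 68.88 kN; interior l_c = 56, r_n = 108.2 kN; R_n = 68.88 + 1·108.2 = 177.1 kN → 88.6 kN.
Block shear: A_gv = 600, A_nv = 405, A_nt = 160 mm²; R_n = min(0.6F_uA_nv, 0.6F_yA_gv) + U_bs·F_u·A_nt = 164.6 kN → 82.3 kN.
Block shear governs: 82.3 kN.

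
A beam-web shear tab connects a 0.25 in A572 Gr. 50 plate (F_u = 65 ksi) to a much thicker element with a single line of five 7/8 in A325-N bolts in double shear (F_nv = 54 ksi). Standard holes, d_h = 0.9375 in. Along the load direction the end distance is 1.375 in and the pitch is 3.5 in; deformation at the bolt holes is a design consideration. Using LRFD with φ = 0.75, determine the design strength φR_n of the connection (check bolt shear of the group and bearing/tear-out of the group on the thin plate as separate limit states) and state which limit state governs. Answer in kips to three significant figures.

Bolt shear: A_b = π·0.875²/4 = 0.6013 in²; R_n = 54 × 0.6013 × 5 × 2 = 324.7 kips → 0.75 × 324.7 = 244 kips.
Bearing (1.2 l_c t F_u ≤ 2.4 d t F_u): upper limit = 2.4·0.875·0.25·65 = 34.12 kips.
  Edge l_c = 1.375 − 0.9375/2 = 0.9062 → r_n = 17.67 kips; interior l_c = 3.5 − 0.9375 = 2.562 → r_n = 34.12 kips.
  R_n,bearing = 1·17.67 + 4·34.12 = 154.2 kips → 0.75 × 154.2 = 116 kips.
Bearing governs: 116 kips.

116 kips (bearing governs)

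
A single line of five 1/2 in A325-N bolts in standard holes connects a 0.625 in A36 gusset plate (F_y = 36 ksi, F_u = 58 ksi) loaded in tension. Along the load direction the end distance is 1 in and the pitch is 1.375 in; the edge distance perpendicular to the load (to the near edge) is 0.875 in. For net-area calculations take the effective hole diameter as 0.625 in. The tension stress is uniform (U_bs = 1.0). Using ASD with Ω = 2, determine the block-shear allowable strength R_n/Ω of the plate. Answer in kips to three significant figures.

50.3 kips

Shear plane L_v = 1 + 4·1.375 = 6.5 in; A_gv = 6.5 × 0.625 = 4.062 in².
A_nv = (6.5 − 4.5·0.625) × 0.625 = 2.305 in².
A_nt = (0.875 − 0.5·0.625) × 0.625 = 0.3516 in².
0.6 F_u A_nv = 80.2 kips; 0.6 F_y A_gv = 87.75 kips → shear rupture governs the shear term.
R_n = 80.2 + 1.0 × 58 × 0.3516 = 100.6 kips.
Allowable strength R_n/Ω = 100.6 / 2 = 50.3 kips.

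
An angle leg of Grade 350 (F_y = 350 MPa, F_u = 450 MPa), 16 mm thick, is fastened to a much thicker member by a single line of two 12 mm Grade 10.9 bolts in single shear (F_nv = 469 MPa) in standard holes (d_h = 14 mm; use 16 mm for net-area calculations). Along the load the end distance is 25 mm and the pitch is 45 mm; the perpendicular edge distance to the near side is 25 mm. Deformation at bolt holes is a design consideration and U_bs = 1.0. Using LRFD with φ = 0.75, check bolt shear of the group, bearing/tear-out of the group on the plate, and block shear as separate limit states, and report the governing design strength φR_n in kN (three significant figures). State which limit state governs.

79.6 kN (bolt shear governs)

Bolt shear: A_b = π·12²/4 = 113.1 mm²; R_n = 469 × 113.1 × 2 × 1 / 1000 = 106.1 kN → 0.75 × 106.1 = 79.6 kN.
Bearing: edge l_c = 18, r_n = 155.5 kN; interior l_c = 31, r_n = 207.4 kN; R_n = 155.5 + 1·207.4 = 362.9 kN → 272 kN.
Block shear: A_gv = 1120, A_nv = 736, A_nt = 272 mm²; R_n = min(0.6F_uA_nv, 0.6F_yA_gv) + U_bs·F_u·A_nt = 321.1 kN → 241 kN.
Bolt shear governs: 79.6 kN.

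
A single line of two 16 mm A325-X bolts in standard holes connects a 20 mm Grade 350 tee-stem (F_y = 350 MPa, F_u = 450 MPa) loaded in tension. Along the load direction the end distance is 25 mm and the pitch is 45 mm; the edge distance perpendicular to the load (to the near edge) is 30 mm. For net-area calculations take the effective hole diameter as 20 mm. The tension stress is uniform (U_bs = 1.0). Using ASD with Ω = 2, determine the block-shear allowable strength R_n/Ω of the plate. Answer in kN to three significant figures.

Shear plane L_v = 25 + 1·45 = 70 mm; A_gv = 70 × 20 = 1400 mm².
A_nv = (70 − 1.5·20) × 20 = 800 mm².
A_nt = (30 − 0.5·20) × 20 = 400 mm².
0.6 F_u A_nv = 216 kN; 0.6 F_y A_gv = 294 kN → shear rupture governs the shear term.
R_n = 216 + 1.0 × 450 × 400 / 1000 = 396 kN.
Allowable strength R_n/Ω = 396 / 2 = 198 kN.

198 kN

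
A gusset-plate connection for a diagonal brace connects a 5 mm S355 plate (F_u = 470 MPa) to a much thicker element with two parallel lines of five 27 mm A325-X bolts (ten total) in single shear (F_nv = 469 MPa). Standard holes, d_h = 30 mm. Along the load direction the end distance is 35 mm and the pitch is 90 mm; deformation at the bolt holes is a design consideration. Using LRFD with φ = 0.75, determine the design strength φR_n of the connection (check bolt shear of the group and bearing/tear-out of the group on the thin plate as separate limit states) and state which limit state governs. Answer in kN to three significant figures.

998 kN (bearing governs)

Bolt shear: A_b = π·27²/4 = 572.6 mm²; R_n = 469 × 572.6 × 10 × 1 / 1000 = 2685 kN → 0.75 × 2685 = 2010 kN.
Bearing (1.2 l_c t F_u ≤ 2.4 d t F_u): upper limit = 2.4·27·5·470 / 1000 = 152.3 kN.
  Edge l_c = 35 − 30/2 = 20 → r_n = 56.4 kN; interior l_c = 90 − 30 = 60 → r_n = 152.3 kN.
  R_n,bearing = 2·56.4 + 8·152.3 = 1331 kN → 0.75 × 1331 = 998 kN.
Bearing governs: 998 kN.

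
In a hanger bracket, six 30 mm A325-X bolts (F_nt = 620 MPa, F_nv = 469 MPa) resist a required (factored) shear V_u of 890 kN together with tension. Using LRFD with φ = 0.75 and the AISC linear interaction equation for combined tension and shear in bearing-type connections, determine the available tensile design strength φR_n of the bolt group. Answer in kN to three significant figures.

A_b = π·30²/4 = 706.9 mm²; f_rv = 890 × 1000 / (6 × 706.9) = 209.8 MPa.
F'_nt = 1.3 F_nt − (F_nt / φF_nv) f_rv = 1.3·620 − (620/(0.75·469))·209.8 = 436.1 MPa, capped at F_nt → F'_nt = 436.1 MPa.
R_n = F'_nt · A_b · n = 436.1 × 706.9 × 6 / 1000 = 1850 kN.
Design strength φR_n = 0.75 × 1850 = 1390 kN.

1390 kN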